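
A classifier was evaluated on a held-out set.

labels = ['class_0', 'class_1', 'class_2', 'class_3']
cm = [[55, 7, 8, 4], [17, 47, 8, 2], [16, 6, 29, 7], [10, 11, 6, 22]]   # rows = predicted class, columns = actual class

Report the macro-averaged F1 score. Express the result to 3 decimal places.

Per-class F1 score (2·TP/(2·TP+FP+FN)):
  class_0: TP=55, FP=7+8+4=19, FN=17+16+10=43 → 110/172 = 0.6395
  class_1: TP=47, FP=17+8+2=27, FN=7+6+11=24 → 94/145 = 0.6483
  class_2: TP=29, FP=16+6+7=29, FN=8+8+6=22 → 58/109 = 0.5321
  class_3: TP=22, FP=10+11+6=27, FN=4+2+7=13 → 44/84 = 0.5238
Macro-F1 score = mean = (0.6395 + 0.6483 + 0.5321 + 0.5238) / 4 = 0.586

0.586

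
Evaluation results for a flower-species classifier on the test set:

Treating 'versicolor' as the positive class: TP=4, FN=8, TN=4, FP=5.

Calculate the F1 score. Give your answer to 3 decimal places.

0.381

Precision = TP/(TP+FP) = 4/9 = 0.4444
Recall = TP/(TP+FN) = 4/12 = 0.3333
F1 = 2·TP/(2·TP+FP+FN) = 8/21 = 0.381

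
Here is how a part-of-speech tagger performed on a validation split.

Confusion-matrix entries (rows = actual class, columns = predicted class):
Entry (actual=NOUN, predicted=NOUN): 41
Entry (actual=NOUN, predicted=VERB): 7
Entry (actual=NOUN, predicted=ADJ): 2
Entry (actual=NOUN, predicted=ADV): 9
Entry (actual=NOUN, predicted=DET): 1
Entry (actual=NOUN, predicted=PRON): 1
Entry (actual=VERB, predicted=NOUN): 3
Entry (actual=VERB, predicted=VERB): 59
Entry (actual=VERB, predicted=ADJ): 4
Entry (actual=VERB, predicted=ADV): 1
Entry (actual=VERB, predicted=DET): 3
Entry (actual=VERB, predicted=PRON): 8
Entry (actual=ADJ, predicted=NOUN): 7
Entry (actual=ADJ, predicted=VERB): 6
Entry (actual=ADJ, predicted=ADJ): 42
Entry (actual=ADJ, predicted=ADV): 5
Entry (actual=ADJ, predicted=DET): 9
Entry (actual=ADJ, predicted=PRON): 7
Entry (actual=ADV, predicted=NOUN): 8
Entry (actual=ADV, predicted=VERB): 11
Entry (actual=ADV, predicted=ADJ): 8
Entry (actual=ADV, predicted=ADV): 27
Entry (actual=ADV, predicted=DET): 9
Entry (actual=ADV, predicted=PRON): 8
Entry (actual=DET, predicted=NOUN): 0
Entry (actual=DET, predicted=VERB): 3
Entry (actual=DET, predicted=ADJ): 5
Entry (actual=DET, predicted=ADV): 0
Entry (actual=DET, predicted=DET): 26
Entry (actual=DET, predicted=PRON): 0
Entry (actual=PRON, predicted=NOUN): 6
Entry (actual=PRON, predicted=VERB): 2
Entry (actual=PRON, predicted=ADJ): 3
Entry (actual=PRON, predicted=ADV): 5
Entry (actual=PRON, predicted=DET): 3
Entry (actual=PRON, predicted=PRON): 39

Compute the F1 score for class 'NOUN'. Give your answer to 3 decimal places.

Treat 'NOUN' as positive and all other classes as negative.
F1 score = 2·TP/(2·TP+FP+FN).
NOUN: TP=41, FP=3+7+8+0+6=24, FN=7+2+9+1+1=20 → 82/126 = 0.6508

0.651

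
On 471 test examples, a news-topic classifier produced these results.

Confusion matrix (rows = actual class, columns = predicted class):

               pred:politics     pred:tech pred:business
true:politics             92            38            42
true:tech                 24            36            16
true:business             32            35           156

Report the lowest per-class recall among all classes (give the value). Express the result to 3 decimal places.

0.474

Per-class recall (TP/(TP+FN)):
  politics: TP=92, FN=38+42=80 → 92/172 = 0.5349
  tech: TP=36, FN=24+16=40 → 36/76 = 0.4737
  business: TP=156, FN=32+35=67 → 156/223 = 0.6996
Lowest is class 'tech' with recall = 0.474.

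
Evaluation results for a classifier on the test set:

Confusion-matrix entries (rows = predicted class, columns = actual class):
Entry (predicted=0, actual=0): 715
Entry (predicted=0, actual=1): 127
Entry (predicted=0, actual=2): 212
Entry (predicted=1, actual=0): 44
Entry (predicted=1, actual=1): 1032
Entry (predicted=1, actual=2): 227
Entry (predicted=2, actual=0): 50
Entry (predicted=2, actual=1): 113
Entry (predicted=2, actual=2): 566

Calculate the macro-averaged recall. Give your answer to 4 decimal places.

0.7528

Per-class recall (TP/(TP+FN)):
  0: TP=715, FN=44+50=94 → 715/809 = 0.88381
  1: TP=1032, FN=127+113=240 → 1032/1272 = 0.81132
  2: TP=566, FN=212+227=439 → 566/1005 = 0.56318
Macro-recall = mean = (0.88381 + 0.81132 + 0.56318) / 3 = 0.7528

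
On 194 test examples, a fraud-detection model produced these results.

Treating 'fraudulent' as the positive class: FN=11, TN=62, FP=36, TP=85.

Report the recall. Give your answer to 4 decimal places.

Recall = TP/(TP+FN) = 85/(85+11) = 85/96 = 0.8854

0.8854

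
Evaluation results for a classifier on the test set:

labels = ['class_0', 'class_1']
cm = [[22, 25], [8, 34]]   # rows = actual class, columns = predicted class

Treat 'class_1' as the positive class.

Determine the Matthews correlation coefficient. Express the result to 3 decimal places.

MCC = (TP·TN − FP·FN) / √((TP+FP)(TP+FN)(TN+FP)(TN+FN))
Numerator = 34·22 − 25·8 = 548
Denominator = √(59·42·47·30) = √3493980 = 1869.2191
MCC = 548 / 1869.2191 = 0.293

0.293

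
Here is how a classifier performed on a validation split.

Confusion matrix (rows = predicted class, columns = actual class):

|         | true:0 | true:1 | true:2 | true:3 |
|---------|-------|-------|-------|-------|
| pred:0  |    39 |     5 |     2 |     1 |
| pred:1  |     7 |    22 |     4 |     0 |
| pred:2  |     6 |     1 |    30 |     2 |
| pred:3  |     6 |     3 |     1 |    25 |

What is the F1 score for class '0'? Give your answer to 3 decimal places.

0.743

Take TP from the diagonal, FP from the rest of the '0' prediction marginal, FN from the rest of the '0' actual marginal.
F1 score = 2·TP/(2·TP+FP+FN).
0: TP=39, FP=5+2+1=8, FN=7+6+6=19 → 78/105 = 0.7429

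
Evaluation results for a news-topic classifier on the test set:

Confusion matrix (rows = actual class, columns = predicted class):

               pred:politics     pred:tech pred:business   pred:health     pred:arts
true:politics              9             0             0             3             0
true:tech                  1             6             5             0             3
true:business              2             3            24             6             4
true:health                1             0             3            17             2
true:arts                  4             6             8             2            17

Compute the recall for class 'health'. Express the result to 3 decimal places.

Take TP from the diagonal, FP from the rest of the 'health' prediction marginal, FN from the rest of the 'health' actual marginal.
recall = TP/(TP+FN).
health: TP=17, FN=1+0+3+2=6 → 17/23 = 0.7391

0.739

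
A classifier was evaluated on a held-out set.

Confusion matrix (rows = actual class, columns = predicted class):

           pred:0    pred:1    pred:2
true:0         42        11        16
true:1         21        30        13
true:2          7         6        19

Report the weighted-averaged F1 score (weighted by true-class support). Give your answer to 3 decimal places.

Per-class F1 score (2·TP/(2·TP+FP+FN)):
  0: TP=42, FP=21+7=28, FN=11+16=27 → 84/139 = 0.6043
  1: TP=30, FP=11+6=17, FN=21+13=34 → 60/111 = 0.5405
  2: TP=19, FP=16+13=29, FN=7+6=13 → 38/80 = 0.4750
Weighted-F1 score = Σ (supportᵢ/N)·F1 scoreᵢ with N=165: (69/165)·0.6043 + (64/165)·0.5405 + (32/165)·0.4750 = 0.554

0.554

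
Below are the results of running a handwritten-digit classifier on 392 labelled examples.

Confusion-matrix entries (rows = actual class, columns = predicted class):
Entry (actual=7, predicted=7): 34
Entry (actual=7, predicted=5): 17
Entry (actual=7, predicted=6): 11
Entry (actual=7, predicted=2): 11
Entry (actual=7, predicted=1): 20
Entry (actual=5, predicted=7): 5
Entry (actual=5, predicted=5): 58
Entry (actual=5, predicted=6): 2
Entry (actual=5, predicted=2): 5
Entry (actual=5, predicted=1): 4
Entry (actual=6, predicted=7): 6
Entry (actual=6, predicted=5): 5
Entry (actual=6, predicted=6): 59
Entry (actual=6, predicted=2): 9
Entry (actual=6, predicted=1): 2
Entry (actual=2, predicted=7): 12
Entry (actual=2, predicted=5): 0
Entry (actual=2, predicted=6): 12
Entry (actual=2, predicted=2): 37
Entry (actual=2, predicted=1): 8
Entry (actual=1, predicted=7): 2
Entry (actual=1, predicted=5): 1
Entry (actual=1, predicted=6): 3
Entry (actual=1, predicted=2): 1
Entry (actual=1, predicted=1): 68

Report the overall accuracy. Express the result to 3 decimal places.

Accuracy = trace / total = (34+58+59+37+68=256) / 392 = 256/392 = 0.653

0.653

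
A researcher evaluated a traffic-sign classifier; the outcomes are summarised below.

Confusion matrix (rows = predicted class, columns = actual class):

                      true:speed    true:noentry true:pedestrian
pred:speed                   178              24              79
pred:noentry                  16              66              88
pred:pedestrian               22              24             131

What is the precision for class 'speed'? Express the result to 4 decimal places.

precision = TP/(TP+FP).
speed: TP=178, FP=24+79=103 → 178/281 = 0.63345

0.6335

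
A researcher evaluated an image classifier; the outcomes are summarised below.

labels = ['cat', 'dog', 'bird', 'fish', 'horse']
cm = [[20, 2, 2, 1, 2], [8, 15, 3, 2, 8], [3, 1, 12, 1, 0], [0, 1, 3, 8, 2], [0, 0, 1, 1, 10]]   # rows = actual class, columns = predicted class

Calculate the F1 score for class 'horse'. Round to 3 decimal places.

Treat 'horse' as positive and all other classes as negative.
F1 score = 2·TP/(2·TP+FP+FN).
horse: TP=10, FP=2+8+0+2=12, FN=0+0+1+1=2 → 20/34 = 0.5882

0.588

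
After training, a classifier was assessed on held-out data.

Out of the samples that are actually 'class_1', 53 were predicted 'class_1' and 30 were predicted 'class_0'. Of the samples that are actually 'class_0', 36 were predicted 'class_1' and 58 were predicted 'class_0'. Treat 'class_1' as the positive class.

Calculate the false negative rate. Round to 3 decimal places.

0.361

FNR = FN/(FN+TP) = 30/(30+53) = 0.361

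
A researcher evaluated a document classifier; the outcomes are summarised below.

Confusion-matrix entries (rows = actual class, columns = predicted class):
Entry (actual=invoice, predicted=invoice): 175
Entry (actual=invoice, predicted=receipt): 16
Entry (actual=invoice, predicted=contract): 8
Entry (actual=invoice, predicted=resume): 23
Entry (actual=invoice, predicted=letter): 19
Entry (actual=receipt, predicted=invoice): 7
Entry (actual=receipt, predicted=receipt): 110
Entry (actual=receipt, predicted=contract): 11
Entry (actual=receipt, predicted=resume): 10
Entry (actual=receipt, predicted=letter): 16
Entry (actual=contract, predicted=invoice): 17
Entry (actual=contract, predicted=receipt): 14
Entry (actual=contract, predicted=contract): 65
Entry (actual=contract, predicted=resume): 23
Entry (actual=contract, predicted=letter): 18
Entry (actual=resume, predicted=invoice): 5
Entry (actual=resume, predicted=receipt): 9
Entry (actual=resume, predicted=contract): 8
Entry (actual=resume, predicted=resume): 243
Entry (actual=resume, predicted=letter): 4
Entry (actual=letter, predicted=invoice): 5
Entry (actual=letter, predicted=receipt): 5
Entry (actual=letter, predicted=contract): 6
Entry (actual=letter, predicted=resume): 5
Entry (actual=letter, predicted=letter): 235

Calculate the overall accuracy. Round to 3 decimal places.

0.783

Accuracy = trace / total = (175+110+65+243+235=828) / 1057 = 828/1057 = 0.783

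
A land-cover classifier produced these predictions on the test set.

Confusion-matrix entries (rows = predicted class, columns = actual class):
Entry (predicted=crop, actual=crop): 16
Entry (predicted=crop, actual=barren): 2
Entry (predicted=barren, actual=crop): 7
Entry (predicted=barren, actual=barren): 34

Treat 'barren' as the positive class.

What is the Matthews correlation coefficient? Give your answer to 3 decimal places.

0.678

MCC = (TP·TN − FP·FN) / √((TP+FP)(TP+FN)(TN+FP)(TN+FN))
Numerator = 34·16 − 7·2 = 530
Denominator = √(41·36·23·18) = √611064 = 781.7058
MCC = 530 / 781.7058 = 0.678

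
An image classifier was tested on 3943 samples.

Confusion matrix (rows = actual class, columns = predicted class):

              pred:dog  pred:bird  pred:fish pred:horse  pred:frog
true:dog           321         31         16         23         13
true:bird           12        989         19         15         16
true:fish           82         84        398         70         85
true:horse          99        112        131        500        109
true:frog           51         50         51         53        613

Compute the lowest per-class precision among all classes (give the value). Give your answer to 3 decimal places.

Per-class precision (TP/(TP+FP)):
  dog: TP=321, FP=12+82+99+51=244 → 321/565 = 0.5681
  bird: TP=989, FP=31+84+112+50=277 → 989/1266 = 0.7812
  fish: TP=398, FP=16+19+131+51=217 → 398/615 = 0.6472
  horse: TP=500, FP=23+15+70+53=161 → 500/661 = 0.7564
  frog: TP=613, FP=13+16+85+109=223 → 613/836 = 0.7333
Lowest is class 'dog' with precision = 0.568.

0.568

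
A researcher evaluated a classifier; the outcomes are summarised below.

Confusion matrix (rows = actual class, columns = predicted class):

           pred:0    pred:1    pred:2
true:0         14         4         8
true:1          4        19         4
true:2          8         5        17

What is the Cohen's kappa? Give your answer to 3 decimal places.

0.403

Observed agreement pₒ = trace/N = 50/83 = 0.6024
Expected agreement pₑ = Σ (rowᵢ·colᵢ)/N² = (26·26 + 27·28 + 30·29)/83² = 0.3342
κ = (pₒ − pₑ)/(1 − pₑ) = (0.6024 − 0.3342)/(1 − 0.3342) = 0.403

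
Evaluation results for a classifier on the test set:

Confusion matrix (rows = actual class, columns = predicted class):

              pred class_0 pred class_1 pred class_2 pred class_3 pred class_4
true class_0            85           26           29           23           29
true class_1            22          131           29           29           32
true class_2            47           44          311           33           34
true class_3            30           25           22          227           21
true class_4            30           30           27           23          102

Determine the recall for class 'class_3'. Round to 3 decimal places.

0.698

Take TP from the diagonal, FP from the rest of the 'class_3' prediction marginal, FN from the rest of the 'class_3' actual marginal.
recall = TP/(TP+FN).
class_3: TP=227, FN=30+25+22+21=98 → 227/325 = 0.6985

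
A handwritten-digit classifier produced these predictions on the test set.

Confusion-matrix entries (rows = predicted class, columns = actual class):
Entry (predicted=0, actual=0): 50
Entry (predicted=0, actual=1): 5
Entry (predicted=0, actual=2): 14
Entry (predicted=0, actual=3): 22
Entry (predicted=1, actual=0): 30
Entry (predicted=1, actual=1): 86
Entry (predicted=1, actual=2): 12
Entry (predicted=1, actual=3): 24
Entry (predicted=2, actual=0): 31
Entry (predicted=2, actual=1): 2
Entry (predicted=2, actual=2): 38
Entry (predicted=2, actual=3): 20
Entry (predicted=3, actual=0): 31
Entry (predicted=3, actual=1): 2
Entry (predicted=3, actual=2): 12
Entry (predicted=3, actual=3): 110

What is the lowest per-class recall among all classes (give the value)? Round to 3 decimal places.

0.352

Per-class recall (TP/(TP+FN)):
  0: TP=50, FN=30+31+31=92 → 50/142 = 0.3521
  1: TP=86, FN=5+2+2=9 → 86/95 = 0.9053
  2: TP=38, FN=14+12+12=38 → 38/76 = 0.5000
  3: TP=110, FN=22+24+20=66 → 110/176 = 0.6250
Lowest is class '0' with recall = 0.352.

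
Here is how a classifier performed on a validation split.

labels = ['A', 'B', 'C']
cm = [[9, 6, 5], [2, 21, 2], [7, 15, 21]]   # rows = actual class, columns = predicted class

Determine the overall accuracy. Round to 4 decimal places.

0.5795

Accuracy = trace / total = (9+21+21=51) / 88 = 51/88 = 0.5795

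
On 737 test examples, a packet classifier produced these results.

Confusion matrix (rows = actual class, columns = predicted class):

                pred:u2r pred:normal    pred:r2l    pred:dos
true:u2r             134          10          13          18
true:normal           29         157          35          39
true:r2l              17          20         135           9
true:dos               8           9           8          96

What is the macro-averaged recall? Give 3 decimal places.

Per-class recall (TP/(TP+FN)):
  u2r: TP=134, FN=10+13+18=41 → 134/175 = 0.7657
  normal: TP=157, FN=29+35+39=103 → 157/260 = 0.6038
  r2l: TP=135, FN=17+20+9=46 → 135/181 = 0.7459
  dos: TP=96, FN=8+9+8=25 → 96/121 = 0.7934
Macro-recall = mean = (0.7657 + 0.6038 + 0.7459 + 0.7934) / 4 = 0.727

0.727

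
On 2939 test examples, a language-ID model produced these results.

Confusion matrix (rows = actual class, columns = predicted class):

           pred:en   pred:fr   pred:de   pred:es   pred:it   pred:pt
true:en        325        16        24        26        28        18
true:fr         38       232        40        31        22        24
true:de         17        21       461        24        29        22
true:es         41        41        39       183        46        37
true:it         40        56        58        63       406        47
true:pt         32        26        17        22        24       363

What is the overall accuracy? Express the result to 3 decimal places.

Accuracy = trace / total = (325+232+461+183+406+363=1970) / 2939 = 1970/2939 = 0.670

0.670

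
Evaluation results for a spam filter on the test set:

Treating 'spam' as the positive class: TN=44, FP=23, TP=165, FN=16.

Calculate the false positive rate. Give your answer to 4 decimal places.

FPR = FP/(FP+TN) = 23/(23+44) = 0.3433

0.3433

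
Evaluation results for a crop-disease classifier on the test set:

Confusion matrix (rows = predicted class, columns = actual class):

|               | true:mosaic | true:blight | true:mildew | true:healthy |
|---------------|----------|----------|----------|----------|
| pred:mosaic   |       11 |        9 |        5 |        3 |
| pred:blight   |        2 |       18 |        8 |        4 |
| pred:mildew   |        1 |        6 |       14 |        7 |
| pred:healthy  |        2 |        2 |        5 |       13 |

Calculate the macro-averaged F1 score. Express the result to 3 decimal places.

0.509

Per-class F1 score (2·TP/(2·TP+FP+FN)):
  mosaic: TP=11, FP=9+5+3=17, FN=2+1+2=5 → 22/44 = 0.5000
  blight: TP=18, FP=2+8+4=14, FN=9+6+2=17 → 36/67 = 0.5373
  mildew: TP=14, FP=1+6+7=14, FN=5+8+5=18 → 28/60 = 0.4667
  healthy: TP=13, FP=2+2+5=9, FN=3+4+7=14 → 26/49 = 0.5306
Macro-F1 score = mean = (0.5000 + 0.5373 + 0.4667 + 0.5306) / 4 = 0.509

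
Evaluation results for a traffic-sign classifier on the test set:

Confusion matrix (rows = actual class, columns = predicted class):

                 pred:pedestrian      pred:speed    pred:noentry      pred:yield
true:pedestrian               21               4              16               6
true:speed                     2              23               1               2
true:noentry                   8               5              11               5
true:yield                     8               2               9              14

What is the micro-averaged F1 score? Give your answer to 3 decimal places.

0.504

Micro-averaging pools counts across classes: ΣTP=69, ΣFP=68, ΣFN=68.
Micro-F1 score = 2·TP/(2·TP+FP+FN) on pooled counts = 0.504 (equals overall accuracy in single-label multiclass).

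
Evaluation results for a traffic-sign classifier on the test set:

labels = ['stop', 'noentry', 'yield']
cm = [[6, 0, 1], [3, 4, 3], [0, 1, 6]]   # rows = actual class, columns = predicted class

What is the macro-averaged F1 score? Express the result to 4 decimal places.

0.6631

Per-class F1 score (2·TP/(2·TP+FP+FN)):
  stop: TP=6, FP=3+0=3, FN=0+1=1 → 12/16 = 0.75000
  noentry: TP=4, FP=0+1=1, FN=3+3=6 → 8/15 = 0.53333
  yield: TP=6, FP=1+3=4, FN=0+1=1 → 12/17 = 0.70588
Macro-F1 score = mean = (0.75000 + 0.53333 + 0.70588) / 3 = 0.6631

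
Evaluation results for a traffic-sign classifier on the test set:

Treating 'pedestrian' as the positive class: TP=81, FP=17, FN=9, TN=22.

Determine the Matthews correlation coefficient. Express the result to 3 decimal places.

MCC = (TP·TN − FP·FN) / √((TP+FP)(TP+FN)(TN+FP)(TN+FN))
Numerator = 81·22 − 17·9 = 1629
Denominator = √(98·90·39·31) = √10663380 = 3265.4831
MCC = 1629 / 3265.4831 = 0.499

0.499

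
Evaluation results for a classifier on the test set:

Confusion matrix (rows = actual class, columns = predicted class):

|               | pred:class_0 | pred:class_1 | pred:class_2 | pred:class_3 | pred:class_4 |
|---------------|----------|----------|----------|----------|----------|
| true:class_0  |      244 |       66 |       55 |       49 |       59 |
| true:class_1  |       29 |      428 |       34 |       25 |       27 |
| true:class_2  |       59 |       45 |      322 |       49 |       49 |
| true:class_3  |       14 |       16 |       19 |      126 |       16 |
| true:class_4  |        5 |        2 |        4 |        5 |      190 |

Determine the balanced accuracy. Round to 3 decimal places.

0.700

Balanced accuracy = mean of per-class recall.
  class_0: recall = 244/473 = 0.5159
  class_1: recall = 428/543 = 0.7882
  class_2: recall = 322/524 = 0.6145
  class_3: recall = 126/191 = 0.6597
  class_4: recall = 190/206 = 0.9223
Mean = (0.5159 + 0.7882 + 0.6145 + 0.6597 + 0.9223) / 5 = 0.700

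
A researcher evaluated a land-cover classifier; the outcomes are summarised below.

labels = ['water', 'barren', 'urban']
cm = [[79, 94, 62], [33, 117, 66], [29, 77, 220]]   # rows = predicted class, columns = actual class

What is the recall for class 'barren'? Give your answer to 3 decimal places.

Treat 'barren' as positive and all other classes as negative.
recall = TP/(TP+FN).
barren: TP=117, FN=94+77=171 → 117/288 = 0.4063

0.406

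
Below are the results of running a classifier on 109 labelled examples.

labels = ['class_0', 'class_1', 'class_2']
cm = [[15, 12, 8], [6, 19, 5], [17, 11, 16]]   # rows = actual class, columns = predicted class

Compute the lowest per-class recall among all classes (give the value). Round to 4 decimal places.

0.3636

Per-class recall (TP/(TP+FN)):
  class_0: TP=15, FN=12+8=20 → 15/35 = 0.42857
  class_1: TP=19, FN=6+5=11 → 19/30 = 0.63333
  class_2: TP=16, FN=17+11=28 → 16/44 = 0.36364
Lowest is class 'class_2' with recall = 0.3636.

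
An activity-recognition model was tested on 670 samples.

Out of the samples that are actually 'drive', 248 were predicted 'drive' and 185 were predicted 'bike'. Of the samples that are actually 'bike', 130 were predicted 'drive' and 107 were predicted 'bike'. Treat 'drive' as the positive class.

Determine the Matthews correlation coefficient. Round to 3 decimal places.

MCC = (TP·TN − FP·FN) / √((TP+FP)(TP+FN)(TN+FP)(TN+FN))
Numerator = 248·107 − 130·185 = 2486
Denominator = √(378·433·237·292) = √11326895496 = 106427.8887
MCC = 2486 / 106427.8887 = 0.023

0.023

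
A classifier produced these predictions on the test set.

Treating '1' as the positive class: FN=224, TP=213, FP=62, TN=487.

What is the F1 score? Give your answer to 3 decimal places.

0.598

Precision = TP/(TP+FP) = 213/275 = 0.7745
Recall = TP/(TP+FN) = 213/437 = 0.4874
F1 = 2·TP/(2·TP+FP+FN) = 426/712 = 0.598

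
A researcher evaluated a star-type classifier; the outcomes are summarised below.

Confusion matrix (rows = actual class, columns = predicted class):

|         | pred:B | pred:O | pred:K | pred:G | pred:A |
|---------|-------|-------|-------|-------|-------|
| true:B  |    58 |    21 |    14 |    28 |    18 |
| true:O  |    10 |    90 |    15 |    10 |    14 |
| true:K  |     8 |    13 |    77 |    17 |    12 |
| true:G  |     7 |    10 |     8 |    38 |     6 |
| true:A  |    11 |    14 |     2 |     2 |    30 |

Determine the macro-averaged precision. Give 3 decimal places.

0.533

Per-class precision (TP/(TP+FP)):
  B: TP=58, FP=10+8+7+11=36 → 58/94 = 0.6170
  O: TP=90, FP=21+13+10+14=58 → 90/148 = 0.6081
  K: TP=77, FP=14+15+8+2=39 → 77/116 = 0.6638
  G: TP=38, FP=28+10+17+2=57 → 38/95 = 0.4000
  A: TP=30, FP=18+14+12+6=50 → 30/80 = 0.3750
Macro-precision = mean = (0.6170 + 0.6081 + 0.6638 + 0.4000 + 0.3750) / 5 = 0.533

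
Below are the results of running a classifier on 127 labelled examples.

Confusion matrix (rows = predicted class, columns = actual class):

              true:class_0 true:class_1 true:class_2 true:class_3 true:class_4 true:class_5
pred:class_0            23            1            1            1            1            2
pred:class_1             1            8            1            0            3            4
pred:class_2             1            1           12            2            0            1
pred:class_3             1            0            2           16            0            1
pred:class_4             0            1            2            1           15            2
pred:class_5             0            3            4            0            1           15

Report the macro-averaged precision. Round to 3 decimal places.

0.689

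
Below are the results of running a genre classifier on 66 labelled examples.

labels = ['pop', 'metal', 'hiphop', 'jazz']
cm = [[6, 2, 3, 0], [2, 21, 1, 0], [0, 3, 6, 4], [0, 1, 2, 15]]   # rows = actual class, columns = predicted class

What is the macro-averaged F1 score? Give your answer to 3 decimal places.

0.686

Per-class F1 score (2·TP/(2·TP+FP+FN)):
  pop: TP=6, FP=2+0+0=2, FN=2+3+0=5 → 12/19 = 0.6316
  metal: TP=21, FP=2+3+1=6, FN=2+1+0=3 → 42/51 = 0.8235
  hiphop: TP=6, FP=3+1+2=6, FN=0+3+4=7 → 12/25 = 0.4800
  jazz: TP=15, FP=0+0+4=4, FN=0+1+2=3 → 30/37 = 0.8108
Macro-F1 score = mean = (0.6316 + 0.8235 + 0.4800 + 0.8108) / 4 = 0.686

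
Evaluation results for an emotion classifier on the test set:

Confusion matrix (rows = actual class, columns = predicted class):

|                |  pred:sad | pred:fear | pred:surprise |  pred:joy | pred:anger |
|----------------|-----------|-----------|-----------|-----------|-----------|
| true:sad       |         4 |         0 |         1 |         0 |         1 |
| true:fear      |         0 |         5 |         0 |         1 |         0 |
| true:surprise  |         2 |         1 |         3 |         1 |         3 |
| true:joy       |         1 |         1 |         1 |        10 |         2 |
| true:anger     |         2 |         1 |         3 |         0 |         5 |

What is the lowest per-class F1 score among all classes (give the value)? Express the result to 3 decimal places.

0.333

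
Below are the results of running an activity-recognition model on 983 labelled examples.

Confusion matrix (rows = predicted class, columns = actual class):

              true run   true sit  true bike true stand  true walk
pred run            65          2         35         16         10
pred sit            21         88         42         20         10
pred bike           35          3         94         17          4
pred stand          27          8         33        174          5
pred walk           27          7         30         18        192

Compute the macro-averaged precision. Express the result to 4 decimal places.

Per-class precision (TP/(TP+FP)):
  run: TP=65, FP=2+35+16+10=63 → 65/128 = 0.50781
  sit: TP=88, FP=21+42+20+10=93 → 88/181 = 0.48619
  bike: TP=94, FP=35+3+17+4=59 → 94/153 = 0.61438
  stand: TP=174, FP=27+8+33+5=73 → 174/247 = 0.70445
  walk: TP=192, FP=27+7+30+18=82 → 192/274 = 0.70073
Macro-precision = mean = (0.50781 + 0.48619 + 0.61438 + 0.70445 + 0.70073) / 5 = 0.6027

0.6027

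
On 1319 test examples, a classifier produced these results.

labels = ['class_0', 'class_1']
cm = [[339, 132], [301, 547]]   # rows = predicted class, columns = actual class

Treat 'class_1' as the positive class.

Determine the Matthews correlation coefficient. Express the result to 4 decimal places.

MCC = (TP·TN − FP·FN) / √((TP+FP)(TP+FN)(TN+FP)(TN+FN))
Numerator = 547·339 − 301·132 = 145701
Denominator = √(848·679·640·471) = √173566740480 = 416613.4185
MCC = 145701 / 416613.4185 = 0.3497

0.3497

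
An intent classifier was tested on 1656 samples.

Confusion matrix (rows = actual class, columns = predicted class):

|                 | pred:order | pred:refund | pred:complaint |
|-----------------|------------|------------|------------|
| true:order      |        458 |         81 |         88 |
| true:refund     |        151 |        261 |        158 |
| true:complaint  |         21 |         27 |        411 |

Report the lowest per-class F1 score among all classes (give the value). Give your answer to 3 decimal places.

Per-class F1 score (2·TP/(2·TP+FP+FN)):
  order: TP=458, FP=151+21=172, FN=81+88=169 → 916/1257 = 0.7287
  refund: TP=261, FP=81+27=108, FN=151+158=309 → 522/939 = 0.5559
  complaint: TP=411, FP=88+158=246, FN=21+27=48 → 822/1116 = 0.7366
Lowest is class 'refund' with F1 score = 0.556.

0.556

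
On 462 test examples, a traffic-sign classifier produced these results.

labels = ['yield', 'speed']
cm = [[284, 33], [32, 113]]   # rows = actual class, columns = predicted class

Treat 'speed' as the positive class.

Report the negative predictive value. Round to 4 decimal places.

0.8987

NPV = TN/(TN+FN) = 284/(284+32) = 0.8987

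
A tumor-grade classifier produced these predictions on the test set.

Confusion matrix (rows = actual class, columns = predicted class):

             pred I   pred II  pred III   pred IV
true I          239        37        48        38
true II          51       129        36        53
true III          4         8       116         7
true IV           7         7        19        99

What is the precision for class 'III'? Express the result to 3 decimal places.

One-vs-rest for 'III': TP = diagonal; FP = other classes predicted 'III'; FN = 'III' predicted as other.
precision = TP/(TP+FP).
III: TP=116, FP=48+36+19=103 → 116/219 = 0.5297

0.530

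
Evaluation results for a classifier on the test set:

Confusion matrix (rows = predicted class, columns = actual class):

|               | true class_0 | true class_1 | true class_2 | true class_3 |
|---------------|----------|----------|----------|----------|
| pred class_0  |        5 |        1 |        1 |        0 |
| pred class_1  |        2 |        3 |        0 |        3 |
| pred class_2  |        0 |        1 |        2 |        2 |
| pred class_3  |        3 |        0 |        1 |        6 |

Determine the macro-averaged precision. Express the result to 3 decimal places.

Per-class precision (TP/(TP+FP)):
  class_0: TP=5, FP=1+1+0=2 → 5/7 = 0.7143
  class_1: TP=3, FP=2+0+3=5 → 3/8 = 0.3750
  class_2: TP=2, FP=0+1+2=3 → 2/5 = 0.4000
  class_3: TP=6, FP=3+0+1=4 → 6/10 = 0.6000
Macro-precision = mean = (0.7143 + 0.3750 + 0.4000 + 0.6000) / 4 = 0.522

0.522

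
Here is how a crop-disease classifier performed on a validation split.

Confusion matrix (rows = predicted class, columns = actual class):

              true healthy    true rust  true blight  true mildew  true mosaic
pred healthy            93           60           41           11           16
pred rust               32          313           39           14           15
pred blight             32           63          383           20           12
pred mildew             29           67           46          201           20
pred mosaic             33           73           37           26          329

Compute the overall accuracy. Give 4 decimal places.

Accuracy = trace / total = (93+313+383+201+329=1319) / 2005 = 1319/2005 = 0.6579

0.6579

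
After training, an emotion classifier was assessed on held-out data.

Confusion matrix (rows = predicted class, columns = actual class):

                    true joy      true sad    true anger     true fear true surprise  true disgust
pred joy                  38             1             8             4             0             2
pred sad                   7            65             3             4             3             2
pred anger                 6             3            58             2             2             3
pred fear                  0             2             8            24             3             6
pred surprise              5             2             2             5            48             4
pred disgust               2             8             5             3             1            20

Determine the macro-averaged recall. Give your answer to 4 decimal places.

0.6837

Per-class recall (TP/(TP+FN)):
  joy: TP=38, FN=7+6+0+5+2=20 → 38/58 = 0.65517
  sad: TP=65, FN=1+3+2+2+8=16 → 65/81 = 0.80247
  anger: TP=58, FN=8+3+8+2+5=26 → 58/84 = 0.69048
  fear: TP=24, FN=4+4+2+5+3=18 → 24/42 = 0.57143
  surprise: TP=48, FN=0+3+2+3+1=9 → 48/57 = 0.84211
  disgust: TP=20, FN=2+2+3+6+4=17 → 20/37 = 0.54054
Macro-recall = mean = (0.65517 + 0.80247 + 0.69048 + 0.57143 + 0.84211 + 0.54054) / 6 = 0.6837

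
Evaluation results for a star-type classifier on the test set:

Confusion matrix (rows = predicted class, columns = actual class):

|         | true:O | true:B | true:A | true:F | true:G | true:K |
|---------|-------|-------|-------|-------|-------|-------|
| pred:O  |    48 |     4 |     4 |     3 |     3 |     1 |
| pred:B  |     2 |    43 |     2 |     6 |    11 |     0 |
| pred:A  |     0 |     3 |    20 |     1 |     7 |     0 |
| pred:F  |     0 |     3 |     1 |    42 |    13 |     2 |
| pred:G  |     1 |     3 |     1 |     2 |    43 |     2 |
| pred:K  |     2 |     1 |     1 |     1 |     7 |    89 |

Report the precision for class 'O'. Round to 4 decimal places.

0.7619

precision = TP/(TP+FP).
O: TP=48, FP=4+4+3+3+1=15 → 48/63 = 0.76190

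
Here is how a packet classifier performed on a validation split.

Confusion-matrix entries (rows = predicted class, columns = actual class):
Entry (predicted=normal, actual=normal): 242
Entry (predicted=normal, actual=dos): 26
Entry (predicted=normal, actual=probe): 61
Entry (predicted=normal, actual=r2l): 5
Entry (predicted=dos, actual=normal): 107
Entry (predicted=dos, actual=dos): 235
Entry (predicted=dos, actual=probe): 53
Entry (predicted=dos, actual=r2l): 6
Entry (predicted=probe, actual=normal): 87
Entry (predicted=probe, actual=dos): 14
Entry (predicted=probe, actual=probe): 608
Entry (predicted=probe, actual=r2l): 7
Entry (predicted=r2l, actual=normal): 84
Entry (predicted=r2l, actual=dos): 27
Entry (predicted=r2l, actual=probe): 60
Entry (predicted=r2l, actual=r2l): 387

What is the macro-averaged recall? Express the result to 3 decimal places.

0.744

Per-class recall (TP/(TP+FN)):
  normal: TP=242, FN=107+87+84=278 → 242/520 = 0.4654
  dos: TP=235, FN=26+14+27=67 → 235/302 = 0.7781
  probe: TP=608, FN=61+53+60=174 → 608/782 = 0.7775
  r2l: TP=387, FN=5+6+7=18 → 387/405 = 0.9556
Macro-recall = mean = (0.4654 + 0.7781 + 0.7775 + 0.9556) / 4 = 0.744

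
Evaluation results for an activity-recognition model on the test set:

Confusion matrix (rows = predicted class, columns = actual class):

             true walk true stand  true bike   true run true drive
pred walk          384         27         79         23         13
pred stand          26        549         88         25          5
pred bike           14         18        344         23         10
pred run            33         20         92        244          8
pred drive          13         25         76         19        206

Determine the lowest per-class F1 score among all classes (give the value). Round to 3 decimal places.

Per-class F1 score (2·TP/(2·TP+FP+FN)):
  walk: TP=384, FP=27+79+23+13=142, FN=26+14+33+13=86 → 768/996 = 0.7711
  stand: TP=549, FP=26+88+25+5=144, FN=27+18+20+25=90 → 1098/1332 = 0.8243
  bike: TP=344, FP=14+18+23+10=65, FN=79+88+92+76=335 → 688/1088 = 0.6324
  run: TP=244, FP=33+20+92+8=153, FN=23+25+23+19=90 → 488/731 = 0.6676
  drive: TP=206, FP=13+25+76+19=133, FN=13+5+10+8=36 → 412/581 = 0.7091
Lowest is class 'bike' with F1 score = 0.632.

0.632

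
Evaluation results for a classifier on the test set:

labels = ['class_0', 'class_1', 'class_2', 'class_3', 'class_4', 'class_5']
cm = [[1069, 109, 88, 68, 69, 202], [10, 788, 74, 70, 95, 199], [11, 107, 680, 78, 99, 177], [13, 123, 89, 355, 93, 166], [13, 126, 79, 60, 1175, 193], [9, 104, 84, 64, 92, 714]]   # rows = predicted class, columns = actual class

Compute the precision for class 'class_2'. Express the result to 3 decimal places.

precision = TP/(TP+FP).
class_2: TP=680, FP=11+107+78+99+177=472 → 680/1152 = 0.5903

0.590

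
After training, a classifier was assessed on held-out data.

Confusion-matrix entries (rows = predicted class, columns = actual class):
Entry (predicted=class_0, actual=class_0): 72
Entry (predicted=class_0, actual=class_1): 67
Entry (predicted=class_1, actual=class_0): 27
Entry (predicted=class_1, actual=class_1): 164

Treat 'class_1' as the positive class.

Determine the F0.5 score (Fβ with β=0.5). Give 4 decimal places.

0.8241

Fβ = (1+β²)·TP / ((1+β²)·TP + β²·FN + FP), with β²=1/4
= 1.25·164 / (1.25·164 + 0.25·67 + 27) = 0.8241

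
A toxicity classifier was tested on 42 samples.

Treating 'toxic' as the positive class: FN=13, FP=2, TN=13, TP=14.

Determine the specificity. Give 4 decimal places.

0.8667

Specificity = TN/(TN+FP) = 13/(13+2) = 0.8667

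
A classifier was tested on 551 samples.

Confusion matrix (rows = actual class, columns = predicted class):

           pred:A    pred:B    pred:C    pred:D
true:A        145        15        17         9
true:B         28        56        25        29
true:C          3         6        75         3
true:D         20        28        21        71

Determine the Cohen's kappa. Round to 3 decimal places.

0.500

Observed agreement pₒ = trace/N = 347/551 = 0.6298
Expected agreement pₑ = Σ (rowᵢ·colᵢ)/N² = (186·196 + 138·105 + 87·138 + 140·112)/551² = 0.2590
κ = (pₒ − pₑ)/(1 − pₑ) = (0.6298 − 0.2590)/(1 − 0.2590) = 0.500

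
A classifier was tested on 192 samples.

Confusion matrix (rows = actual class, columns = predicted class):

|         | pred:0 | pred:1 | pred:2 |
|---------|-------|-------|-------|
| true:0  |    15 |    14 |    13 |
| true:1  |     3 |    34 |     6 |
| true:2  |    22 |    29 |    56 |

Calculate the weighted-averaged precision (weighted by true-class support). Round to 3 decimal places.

0.597

Per-class precision (TP/(TP+FP)):
  0: TP=15, FP=3+22=25 → 15/40 = 0.3750
  1: TP=34, FP=14+29=43 → 34/77 = 0.4416
  2: TP=56, FP=13+6=19 → 56/75 = 0.7467
Weighted-precision = Σ (supportᵢ/N)·precisionᵢ with N=192: (42/192)·0.3750 + (43/192)·0.4416 + (107/192)·0.7467 = 0.597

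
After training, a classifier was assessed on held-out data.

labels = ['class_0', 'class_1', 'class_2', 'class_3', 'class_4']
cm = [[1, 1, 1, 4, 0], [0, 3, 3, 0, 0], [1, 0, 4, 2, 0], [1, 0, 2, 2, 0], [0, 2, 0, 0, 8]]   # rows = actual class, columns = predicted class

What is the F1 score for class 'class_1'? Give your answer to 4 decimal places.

F1 score = 2·TP/(2·TP+FP+FN).
class_1: TP=3, FP=1+0+0+2=3, FN=0+3+0+0=3 → 6/12 = 0.50000

0.5000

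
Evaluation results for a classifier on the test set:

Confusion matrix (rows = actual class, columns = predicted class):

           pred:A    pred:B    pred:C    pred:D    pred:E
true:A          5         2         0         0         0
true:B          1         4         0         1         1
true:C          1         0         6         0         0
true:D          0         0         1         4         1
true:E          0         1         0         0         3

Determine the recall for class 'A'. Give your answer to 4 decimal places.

recall = TP/(TP+FN).
A: TP=5, FN=2+0+0+0=2 → 5/7 = 0.71429

0.7143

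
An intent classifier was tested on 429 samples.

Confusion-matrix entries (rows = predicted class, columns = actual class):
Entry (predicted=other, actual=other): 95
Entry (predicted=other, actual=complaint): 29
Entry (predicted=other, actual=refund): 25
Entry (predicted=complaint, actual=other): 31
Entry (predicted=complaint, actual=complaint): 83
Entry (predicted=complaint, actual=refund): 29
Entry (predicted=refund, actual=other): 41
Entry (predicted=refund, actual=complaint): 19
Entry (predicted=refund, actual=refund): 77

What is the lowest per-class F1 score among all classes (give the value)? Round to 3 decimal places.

Per-class F1 score (2·TP/(2·TP+FP+FN)):
  other: TP=95, FP=29+25=54, FN=31+41=72 → 190/316 = 0.6013
  complaint: TP=83, FP=31+29=60, FN=29+19=48 → 166/274 = 0.6058
  refund: TP=77, FP=41+19=60, FN=25+29=54 → 154/268 = 0.5746
Lowest is class 'refund' with F1 score = 0.575.

0.575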